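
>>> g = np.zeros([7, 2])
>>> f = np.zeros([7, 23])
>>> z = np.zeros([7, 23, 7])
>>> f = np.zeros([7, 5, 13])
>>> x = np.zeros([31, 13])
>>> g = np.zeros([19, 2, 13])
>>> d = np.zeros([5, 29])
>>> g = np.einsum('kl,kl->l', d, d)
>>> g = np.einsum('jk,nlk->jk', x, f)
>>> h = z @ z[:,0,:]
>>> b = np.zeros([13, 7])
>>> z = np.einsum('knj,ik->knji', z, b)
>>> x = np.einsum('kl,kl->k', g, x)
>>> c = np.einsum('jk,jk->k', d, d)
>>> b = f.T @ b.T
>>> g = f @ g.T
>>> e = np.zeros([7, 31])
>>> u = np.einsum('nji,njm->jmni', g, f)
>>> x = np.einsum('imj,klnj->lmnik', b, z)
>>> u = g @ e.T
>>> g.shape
(7, 5, 31)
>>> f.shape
(7, 5, 13)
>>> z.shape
(7, 23, 7, 13)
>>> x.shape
(23, 5, 7, 13, 7)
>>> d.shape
(5, 29)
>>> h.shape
(7, 23, 7)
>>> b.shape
(13, 5, 13)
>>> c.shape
(29,)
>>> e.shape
(7, 31)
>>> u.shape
(7, 5, 7)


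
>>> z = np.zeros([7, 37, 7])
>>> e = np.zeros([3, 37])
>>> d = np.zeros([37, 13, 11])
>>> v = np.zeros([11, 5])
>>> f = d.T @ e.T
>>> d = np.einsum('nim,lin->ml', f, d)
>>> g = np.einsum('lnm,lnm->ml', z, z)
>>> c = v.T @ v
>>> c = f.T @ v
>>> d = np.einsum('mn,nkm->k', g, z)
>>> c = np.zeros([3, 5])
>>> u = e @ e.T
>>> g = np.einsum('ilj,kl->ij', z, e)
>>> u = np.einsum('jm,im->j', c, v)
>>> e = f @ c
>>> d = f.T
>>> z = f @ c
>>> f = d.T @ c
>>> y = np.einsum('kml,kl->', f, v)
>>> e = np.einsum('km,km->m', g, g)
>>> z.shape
(11, 13, 5)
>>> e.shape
(7,)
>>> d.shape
(3, 13, 11)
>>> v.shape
(11, 5)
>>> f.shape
(11, 13, 5)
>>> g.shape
(7, 7)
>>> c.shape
(3, 5)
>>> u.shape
(3,)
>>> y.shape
()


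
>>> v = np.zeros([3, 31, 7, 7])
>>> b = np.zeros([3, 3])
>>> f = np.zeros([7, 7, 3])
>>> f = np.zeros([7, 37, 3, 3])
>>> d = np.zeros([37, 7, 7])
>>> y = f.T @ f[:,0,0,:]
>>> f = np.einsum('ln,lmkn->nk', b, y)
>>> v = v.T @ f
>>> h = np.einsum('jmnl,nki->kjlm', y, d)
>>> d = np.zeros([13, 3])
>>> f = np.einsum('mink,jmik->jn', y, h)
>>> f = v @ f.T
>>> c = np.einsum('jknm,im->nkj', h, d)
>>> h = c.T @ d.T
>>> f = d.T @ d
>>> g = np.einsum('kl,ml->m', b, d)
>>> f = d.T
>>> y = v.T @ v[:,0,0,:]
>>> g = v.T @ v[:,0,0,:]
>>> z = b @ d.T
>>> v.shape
(7, 7, 31, 37)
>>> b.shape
(3, 3)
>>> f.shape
(3, 13)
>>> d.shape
(13, 3)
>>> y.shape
(37, 31, 7, 37)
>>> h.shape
(7, 3, 13)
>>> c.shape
(3, 3, 7)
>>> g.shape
(37, 31, 7, 37)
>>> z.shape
(3, 13)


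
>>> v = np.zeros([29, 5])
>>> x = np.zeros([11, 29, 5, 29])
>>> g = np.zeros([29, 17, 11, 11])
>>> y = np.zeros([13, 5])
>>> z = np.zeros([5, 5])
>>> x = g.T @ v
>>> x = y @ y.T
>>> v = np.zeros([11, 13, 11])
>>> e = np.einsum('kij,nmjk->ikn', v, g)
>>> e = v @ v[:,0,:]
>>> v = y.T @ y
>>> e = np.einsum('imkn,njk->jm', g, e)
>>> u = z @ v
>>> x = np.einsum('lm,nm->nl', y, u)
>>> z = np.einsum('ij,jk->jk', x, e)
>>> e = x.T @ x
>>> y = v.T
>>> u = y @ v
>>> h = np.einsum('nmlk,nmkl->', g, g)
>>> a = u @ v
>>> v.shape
(5, 5)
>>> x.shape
(5, 13)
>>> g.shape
(29, 17, 11, 11)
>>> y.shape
(5, 5)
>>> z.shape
(13, 17)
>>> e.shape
(13, 13)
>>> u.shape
(5, 5)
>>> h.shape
()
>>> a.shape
(5, 5)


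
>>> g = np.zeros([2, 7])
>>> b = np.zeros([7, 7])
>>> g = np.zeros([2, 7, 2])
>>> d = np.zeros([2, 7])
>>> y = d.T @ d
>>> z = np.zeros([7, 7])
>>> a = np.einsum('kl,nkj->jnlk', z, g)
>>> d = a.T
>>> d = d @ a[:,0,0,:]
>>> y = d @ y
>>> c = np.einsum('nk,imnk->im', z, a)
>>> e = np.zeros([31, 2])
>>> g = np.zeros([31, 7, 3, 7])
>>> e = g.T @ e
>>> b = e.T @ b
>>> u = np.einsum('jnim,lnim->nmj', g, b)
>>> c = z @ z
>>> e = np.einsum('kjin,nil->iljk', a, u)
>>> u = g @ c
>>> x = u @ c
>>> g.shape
(31, 7, 3, 7)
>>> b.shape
(2, 7, 3, 7)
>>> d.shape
(7, 7, 2, 7)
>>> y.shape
(7, 7, 2, 7)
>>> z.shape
(7, 7)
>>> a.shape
(2, 2, 7, 7)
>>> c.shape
(7, 7)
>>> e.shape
(7, 31, 2, 2)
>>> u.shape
(31, 7, 3, 7)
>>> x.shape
(31, 7, 3, 7)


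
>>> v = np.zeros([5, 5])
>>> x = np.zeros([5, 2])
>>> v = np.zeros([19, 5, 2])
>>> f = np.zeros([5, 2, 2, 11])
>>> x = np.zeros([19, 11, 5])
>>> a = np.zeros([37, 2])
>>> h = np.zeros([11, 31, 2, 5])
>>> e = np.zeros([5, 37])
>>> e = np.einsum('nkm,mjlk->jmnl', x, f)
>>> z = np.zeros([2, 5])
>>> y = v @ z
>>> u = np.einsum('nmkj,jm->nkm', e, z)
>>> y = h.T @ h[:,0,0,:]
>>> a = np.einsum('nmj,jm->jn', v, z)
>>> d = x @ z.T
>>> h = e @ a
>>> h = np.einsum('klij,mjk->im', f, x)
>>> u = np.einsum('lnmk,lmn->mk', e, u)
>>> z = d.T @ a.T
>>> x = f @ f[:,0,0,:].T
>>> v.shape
(19, 5, 2)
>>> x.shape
(5, 2, 2, 5)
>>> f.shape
(5, 2, 2, 11)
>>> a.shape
(2, 19)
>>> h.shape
(2, 19)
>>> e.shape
(2, 5, 19, 2)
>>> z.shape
(2, 11, 2)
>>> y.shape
(5, 2, 31, 5)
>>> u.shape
(19, 2)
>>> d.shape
(19, 11, 2)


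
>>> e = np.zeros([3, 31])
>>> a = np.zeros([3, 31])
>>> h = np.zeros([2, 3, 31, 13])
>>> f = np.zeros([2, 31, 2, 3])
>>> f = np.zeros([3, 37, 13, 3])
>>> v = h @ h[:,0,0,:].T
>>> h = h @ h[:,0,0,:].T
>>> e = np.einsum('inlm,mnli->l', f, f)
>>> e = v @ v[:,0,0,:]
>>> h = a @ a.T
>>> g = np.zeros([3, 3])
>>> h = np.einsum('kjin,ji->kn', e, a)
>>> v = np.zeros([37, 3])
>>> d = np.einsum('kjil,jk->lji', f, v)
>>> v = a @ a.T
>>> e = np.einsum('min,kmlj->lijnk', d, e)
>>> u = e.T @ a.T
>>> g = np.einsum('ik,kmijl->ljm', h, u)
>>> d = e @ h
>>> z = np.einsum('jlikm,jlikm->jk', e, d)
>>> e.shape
(31, 37, 2, 13, 2)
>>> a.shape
(3, 31)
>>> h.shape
(2, 2)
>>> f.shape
(3, 37, 13, 3)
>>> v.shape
(3, 3)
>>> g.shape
(3, 37, 13)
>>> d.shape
(31, 37, 2, 13, 2)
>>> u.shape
(2, 13, 2, 37, 3)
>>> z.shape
(31, 13)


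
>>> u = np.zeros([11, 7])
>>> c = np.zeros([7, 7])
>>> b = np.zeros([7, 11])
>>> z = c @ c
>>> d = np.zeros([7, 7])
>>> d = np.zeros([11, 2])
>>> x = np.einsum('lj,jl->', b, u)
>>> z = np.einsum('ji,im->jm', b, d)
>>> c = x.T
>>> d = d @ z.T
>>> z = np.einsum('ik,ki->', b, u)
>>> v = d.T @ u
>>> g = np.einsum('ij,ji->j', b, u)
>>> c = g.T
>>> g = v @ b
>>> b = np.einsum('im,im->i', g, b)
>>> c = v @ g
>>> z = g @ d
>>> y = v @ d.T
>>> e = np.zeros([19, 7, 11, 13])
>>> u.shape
(11, 7)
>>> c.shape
(7, 11)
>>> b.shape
(7,)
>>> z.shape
(7, 7)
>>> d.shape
(11, 7)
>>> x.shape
()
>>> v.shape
(7, 7)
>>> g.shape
(7, 11)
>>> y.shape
(7, 11)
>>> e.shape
(19, 7, 11, 13)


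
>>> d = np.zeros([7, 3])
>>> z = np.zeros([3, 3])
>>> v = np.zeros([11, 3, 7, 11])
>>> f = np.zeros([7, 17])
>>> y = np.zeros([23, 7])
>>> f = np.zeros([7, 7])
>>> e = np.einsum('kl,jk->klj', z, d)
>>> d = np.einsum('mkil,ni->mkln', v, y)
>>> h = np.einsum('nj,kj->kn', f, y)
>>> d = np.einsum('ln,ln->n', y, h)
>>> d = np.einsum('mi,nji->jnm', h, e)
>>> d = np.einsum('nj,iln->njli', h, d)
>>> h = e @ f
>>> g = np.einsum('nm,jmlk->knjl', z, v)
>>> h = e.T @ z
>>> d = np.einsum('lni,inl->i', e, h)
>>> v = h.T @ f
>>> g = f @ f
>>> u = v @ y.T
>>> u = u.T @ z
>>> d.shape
(7,)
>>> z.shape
(3, 3)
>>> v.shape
(3, 3, 7)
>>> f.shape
(7, 7)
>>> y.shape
(23, 7)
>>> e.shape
(3, 3, 7)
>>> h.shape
(7, 3, 3)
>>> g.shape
(7, 7)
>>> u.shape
(23, 3, 3)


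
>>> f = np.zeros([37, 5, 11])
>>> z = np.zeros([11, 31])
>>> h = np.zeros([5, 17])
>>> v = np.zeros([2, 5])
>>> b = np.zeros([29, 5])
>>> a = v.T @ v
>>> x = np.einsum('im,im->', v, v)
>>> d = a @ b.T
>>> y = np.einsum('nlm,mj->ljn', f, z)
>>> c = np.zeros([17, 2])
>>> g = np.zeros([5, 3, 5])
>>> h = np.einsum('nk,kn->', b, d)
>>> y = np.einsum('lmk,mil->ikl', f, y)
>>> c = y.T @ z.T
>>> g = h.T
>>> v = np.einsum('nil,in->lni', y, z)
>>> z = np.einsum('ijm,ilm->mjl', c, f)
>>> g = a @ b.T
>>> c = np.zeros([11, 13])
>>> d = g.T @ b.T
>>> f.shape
(37, 5, 11)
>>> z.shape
(11, 11, 5)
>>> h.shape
()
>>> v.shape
(37, 31, 11)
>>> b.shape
(29, 5)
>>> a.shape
(5, 5)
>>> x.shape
()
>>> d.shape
(29, 29)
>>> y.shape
(31, 11, 37)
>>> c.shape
(11, 13)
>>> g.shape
(5, 29)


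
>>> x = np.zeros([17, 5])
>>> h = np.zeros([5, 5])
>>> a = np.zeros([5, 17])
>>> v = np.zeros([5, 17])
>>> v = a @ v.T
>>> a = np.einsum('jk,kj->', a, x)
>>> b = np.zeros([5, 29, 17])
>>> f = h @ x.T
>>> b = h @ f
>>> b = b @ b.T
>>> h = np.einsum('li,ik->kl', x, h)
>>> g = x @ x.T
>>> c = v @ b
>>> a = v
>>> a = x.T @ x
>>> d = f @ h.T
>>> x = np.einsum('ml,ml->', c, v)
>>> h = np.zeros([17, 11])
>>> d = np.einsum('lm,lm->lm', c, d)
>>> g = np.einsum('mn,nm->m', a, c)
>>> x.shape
()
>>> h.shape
(17, 11)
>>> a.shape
(5, 5)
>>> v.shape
(5, 5)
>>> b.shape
(5, 5)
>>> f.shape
(5, 17)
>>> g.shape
(5,)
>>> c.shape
(5, 5)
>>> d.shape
(5, 5)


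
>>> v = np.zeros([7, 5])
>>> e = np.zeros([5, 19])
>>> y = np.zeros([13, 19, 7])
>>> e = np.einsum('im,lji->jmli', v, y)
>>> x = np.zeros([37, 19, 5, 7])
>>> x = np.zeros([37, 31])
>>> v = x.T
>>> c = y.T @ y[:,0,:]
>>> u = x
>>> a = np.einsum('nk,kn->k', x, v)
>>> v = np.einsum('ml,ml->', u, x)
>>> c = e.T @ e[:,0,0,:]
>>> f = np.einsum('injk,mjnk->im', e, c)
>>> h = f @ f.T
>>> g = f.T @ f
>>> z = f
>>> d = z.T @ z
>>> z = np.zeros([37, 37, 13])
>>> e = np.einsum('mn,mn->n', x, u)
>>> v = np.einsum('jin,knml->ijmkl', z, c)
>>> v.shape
(37, 37, 5, 7, 7)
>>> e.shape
(31,)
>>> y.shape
(13, 19, 7)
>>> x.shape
(37, 31)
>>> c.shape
(7, 13, 5, 7)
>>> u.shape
(37, 31)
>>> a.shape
(31,)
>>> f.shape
(19, 7)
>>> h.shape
(19, 19)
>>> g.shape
(7, 7)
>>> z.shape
(37, 37, 13)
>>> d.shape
(7, 7)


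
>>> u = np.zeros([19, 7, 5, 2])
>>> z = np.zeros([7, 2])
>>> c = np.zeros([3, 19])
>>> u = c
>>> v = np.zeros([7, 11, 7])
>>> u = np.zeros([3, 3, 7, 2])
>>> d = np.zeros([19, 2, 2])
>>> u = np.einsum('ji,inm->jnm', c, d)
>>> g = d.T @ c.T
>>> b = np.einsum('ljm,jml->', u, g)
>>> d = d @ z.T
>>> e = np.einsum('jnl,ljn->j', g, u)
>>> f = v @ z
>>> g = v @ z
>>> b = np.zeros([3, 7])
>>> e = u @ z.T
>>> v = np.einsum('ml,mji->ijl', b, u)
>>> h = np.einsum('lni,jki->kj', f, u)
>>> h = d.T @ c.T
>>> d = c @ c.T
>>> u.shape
(3, 2, 2)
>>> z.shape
(7, 2)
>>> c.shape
(3, 19)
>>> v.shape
(2, 2, 7)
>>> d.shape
(3, 3)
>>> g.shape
(7, 11, 2)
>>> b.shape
(3, 7)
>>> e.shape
(3, 2, 7)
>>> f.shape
(7, 11, 2)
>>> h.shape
(7, 2, 3)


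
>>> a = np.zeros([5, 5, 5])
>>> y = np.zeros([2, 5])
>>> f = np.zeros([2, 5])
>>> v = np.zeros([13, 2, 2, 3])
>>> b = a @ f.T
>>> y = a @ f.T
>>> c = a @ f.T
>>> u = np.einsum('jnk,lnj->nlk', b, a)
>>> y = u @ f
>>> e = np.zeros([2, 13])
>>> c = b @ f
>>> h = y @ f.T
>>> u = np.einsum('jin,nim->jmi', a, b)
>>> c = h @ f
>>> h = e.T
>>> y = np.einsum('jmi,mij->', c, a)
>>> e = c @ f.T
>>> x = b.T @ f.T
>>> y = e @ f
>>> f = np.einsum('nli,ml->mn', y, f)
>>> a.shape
(5, 5, 5)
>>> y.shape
(5, 5, 5)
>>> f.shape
(2, 5)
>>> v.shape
(13, 2, 2, 3)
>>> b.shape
(5, 5, 2)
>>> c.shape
(5, 5, 5)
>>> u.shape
(5, 2, 5)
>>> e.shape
(5, 5, 2)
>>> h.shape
(13, 2)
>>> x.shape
(2, 5, 2)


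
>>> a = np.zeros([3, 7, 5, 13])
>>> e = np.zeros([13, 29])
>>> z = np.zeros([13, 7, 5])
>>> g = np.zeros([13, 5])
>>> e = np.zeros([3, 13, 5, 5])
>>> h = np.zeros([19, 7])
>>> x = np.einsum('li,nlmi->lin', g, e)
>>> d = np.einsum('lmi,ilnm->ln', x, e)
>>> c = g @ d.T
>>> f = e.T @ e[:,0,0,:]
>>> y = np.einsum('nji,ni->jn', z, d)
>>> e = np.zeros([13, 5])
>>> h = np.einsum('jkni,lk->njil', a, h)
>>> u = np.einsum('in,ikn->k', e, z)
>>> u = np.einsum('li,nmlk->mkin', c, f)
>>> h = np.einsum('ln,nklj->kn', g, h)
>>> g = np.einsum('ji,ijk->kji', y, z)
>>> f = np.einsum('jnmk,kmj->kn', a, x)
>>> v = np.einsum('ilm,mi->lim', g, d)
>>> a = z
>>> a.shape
(13, 7, 5)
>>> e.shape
(13, 5)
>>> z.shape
(13, 7, 5)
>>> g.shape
(5, 7, 13)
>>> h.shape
(3, 5)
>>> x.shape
(13, 5, 3)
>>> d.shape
(13, 5)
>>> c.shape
(13, 13)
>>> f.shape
(13, 7)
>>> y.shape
(7, 13)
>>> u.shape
(5, 5, 13, 5)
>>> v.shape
(7, 5, 13)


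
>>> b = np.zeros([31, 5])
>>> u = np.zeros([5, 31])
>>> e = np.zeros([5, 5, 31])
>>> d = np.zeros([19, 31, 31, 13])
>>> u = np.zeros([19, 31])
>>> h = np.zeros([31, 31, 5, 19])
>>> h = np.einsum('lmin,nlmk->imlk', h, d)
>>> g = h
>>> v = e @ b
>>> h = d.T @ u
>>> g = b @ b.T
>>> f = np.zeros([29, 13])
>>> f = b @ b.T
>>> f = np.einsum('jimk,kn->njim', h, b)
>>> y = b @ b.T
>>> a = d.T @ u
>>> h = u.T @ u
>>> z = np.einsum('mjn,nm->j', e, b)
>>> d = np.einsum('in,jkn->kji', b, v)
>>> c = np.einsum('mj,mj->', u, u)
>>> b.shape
(31, 5)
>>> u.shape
(19, 31)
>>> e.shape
(5, 5, 31)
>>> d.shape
(5, 5, 31)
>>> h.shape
(31, 31)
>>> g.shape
(31, 31)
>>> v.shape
(5, 5, 5)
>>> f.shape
(5, 13, 31, 31)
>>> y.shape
(31, 31)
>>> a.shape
(13, 31, 31, 31)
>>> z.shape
(5,)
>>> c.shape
()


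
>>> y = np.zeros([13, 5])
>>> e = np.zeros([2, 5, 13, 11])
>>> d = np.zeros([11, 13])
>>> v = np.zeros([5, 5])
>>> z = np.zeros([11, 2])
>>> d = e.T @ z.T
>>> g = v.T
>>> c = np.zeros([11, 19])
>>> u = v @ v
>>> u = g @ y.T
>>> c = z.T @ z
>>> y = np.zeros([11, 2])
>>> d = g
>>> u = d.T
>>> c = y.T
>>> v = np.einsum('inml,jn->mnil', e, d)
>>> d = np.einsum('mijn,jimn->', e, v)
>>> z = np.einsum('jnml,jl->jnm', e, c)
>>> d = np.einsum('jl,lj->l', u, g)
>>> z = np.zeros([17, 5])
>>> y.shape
(11, 2)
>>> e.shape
(2, 5, 13, 11)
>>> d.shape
(5,)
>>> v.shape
(13, 5, 2, 11)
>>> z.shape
(17, 5)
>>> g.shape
(5, 5)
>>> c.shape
(2, 11)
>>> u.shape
(5, 5)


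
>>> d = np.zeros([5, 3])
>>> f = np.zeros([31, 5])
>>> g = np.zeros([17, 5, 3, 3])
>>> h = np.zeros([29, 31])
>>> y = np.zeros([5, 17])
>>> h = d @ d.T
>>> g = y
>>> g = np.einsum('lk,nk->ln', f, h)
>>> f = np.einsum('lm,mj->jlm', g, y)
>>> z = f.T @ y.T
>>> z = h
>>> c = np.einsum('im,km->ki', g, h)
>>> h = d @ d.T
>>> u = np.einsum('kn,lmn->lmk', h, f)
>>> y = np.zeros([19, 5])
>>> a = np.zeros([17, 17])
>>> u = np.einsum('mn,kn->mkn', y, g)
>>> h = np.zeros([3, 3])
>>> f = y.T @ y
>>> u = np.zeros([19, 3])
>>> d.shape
(5, 3)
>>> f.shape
(5, 5)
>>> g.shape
(31, 5)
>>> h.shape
(3, 3)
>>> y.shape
(19, 5)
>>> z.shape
(5, 5)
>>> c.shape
(5, 31)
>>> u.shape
(19, 3)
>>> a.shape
(17, 17)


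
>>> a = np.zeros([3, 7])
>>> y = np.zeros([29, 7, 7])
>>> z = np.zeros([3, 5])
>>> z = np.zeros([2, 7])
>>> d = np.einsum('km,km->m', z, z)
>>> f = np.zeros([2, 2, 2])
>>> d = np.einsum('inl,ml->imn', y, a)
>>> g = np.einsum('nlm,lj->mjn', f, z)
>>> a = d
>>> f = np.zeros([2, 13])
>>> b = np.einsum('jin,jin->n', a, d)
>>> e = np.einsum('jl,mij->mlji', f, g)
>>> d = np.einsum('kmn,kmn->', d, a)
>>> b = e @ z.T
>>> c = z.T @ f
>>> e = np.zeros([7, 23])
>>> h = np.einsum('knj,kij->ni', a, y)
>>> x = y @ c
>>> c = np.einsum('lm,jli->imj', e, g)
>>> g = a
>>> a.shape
(29, 3, 7)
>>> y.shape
(29, 7, 7)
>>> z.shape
(2, 7)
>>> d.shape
()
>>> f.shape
(2, 13)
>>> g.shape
(29, 3, 7)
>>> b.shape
(2, 13, 2, 2)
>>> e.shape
(7, 23)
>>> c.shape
(2, 23, 2)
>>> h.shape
(3, 7)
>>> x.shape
(29, 7, 13)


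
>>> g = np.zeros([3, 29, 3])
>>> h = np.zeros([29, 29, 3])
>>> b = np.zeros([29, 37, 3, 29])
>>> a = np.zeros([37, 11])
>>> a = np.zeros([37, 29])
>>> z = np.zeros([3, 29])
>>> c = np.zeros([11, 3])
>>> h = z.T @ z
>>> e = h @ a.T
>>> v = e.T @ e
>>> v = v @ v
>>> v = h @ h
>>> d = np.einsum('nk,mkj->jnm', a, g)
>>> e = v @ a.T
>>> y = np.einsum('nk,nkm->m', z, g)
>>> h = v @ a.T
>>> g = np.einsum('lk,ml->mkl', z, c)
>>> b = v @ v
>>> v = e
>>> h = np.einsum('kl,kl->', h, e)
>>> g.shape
(11, 29, 3)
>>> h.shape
()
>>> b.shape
(29, 29)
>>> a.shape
(37, 29)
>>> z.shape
(3, 29)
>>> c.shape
(11, 3)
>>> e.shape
(29, 37)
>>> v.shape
(29, 37)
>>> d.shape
(3, 37, 3)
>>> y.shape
(3,)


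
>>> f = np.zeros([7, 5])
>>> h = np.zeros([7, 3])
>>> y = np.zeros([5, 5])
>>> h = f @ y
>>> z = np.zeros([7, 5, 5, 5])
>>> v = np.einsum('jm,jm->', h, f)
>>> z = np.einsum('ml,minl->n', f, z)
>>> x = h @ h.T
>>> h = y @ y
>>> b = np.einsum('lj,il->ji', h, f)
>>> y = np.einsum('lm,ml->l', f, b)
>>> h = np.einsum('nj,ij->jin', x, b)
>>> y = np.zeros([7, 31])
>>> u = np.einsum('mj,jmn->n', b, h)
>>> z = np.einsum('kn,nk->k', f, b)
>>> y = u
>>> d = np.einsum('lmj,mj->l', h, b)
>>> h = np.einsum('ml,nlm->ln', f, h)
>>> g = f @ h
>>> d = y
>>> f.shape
(7, 5)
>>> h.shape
(5, 7)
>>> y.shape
(7,)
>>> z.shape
(7,)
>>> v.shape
()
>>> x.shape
(7, 7)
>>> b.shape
(5, 7)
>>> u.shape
(7,)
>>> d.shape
(7,)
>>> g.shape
(7, 7)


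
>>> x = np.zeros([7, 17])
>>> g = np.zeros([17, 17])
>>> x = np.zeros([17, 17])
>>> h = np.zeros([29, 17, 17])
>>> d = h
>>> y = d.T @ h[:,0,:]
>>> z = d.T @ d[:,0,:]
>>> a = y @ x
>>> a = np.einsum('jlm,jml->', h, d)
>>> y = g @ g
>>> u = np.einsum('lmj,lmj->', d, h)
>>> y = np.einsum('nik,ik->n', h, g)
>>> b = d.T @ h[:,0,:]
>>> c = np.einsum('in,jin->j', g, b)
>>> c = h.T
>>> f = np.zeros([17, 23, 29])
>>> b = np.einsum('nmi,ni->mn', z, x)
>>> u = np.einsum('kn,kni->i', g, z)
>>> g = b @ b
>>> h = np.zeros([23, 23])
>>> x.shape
(17, 17)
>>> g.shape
(17, 17)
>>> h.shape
(23, 23)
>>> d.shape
(29, 17, 17)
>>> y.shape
(29,)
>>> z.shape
(17, 17, 17)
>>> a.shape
()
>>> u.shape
(17,)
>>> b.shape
(17, 17)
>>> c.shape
(17, 17, 29)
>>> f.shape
(17, 23, 29)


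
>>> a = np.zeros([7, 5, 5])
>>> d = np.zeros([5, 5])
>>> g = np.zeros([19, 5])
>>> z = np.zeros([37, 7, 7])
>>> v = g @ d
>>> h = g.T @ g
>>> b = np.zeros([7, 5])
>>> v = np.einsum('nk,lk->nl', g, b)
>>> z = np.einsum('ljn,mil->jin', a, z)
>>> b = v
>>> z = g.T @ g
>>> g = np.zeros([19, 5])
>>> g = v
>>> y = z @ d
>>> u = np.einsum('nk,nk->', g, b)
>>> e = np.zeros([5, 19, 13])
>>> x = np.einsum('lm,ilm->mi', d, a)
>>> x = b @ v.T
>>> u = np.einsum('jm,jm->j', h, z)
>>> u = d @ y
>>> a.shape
(7, 5, 5)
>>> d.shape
(5, 5)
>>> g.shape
(19, 7)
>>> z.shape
(5, 5)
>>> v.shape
(19, 7)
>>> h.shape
(5, 5)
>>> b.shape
(19, 7)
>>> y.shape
(5, 5)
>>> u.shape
(5, 5)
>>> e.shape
(5, 19, 13)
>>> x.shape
(19, 19)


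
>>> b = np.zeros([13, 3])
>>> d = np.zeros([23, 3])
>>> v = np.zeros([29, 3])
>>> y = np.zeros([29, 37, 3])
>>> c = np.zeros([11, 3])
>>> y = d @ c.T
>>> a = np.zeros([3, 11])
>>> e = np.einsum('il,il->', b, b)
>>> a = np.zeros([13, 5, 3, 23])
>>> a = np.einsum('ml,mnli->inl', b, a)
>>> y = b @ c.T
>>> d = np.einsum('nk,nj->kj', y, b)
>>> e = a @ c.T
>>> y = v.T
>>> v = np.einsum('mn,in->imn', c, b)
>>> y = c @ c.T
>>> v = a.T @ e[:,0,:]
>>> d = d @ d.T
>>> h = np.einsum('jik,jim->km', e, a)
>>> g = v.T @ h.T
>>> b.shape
(13, 3)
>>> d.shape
(11, 11)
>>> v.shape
(3, 5, 11)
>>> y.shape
(11, 11)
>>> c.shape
(11, 3)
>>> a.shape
(23, 5, 3)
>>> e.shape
(23, 5, 11)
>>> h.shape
(11, 3)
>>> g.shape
(11, 5, 11)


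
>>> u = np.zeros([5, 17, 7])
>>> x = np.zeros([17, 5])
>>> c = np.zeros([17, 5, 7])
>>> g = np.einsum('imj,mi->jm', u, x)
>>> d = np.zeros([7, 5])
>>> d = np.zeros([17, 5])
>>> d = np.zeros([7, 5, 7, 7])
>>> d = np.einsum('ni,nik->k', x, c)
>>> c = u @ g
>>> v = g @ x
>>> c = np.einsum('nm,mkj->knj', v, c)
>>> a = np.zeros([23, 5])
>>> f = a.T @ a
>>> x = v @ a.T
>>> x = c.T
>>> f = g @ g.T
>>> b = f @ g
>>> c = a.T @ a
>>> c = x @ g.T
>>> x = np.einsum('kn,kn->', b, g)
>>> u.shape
(5, 17, 7)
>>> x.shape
()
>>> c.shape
(17, 7, 7)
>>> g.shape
(7, 17)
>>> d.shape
(7,)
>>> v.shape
(7, 5)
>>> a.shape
(23, 5)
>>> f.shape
(7, 7)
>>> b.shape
(7, 17)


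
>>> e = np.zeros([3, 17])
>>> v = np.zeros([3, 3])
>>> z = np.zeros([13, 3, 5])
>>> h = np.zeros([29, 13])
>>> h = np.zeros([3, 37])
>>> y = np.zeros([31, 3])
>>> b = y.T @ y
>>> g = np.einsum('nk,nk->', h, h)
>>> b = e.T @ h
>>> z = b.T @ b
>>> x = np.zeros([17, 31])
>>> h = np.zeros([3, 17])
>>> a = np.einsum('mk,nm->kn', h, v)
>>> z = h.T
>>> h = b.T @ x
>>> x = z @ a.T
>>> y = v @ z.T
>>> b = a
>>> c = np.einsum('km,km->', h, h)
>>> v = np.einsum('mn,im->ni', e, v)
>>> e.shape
(3, 17)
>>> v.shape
(17, 3)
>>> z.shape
(17, 3)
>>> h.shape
(37, 31)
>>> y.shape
(3, 17)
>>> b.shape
(17, 3)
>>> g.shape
()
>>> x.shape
(17, 17)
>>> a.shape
(17, 3)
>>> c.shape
()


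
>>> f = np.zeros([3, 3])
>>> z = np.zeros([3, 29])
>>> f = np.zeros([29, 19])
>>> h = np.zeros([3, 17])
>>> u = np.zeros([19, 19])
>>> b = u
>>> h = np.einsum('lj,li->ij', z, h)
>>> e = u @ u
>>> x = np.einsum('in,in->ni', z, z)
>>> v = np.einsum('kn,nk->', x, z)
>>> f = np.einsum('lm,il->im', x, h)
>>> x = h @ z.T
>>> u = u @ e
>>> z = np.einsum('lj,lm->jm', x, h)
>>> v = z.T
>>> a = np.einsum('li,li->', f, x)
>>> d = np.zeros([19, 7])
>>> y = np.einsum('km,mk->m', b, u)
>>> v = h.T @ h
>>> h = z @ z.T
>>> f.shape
(17, 3)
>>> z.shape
(3, 29)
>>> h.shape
(3, 3)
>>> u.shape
(19, 19)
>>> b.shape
(19, 19)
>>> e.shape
(19, 19)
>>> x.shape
(17, 3)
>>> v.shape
(29, 29)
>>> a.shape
()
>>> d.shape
(19, 7)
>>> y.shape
(19,)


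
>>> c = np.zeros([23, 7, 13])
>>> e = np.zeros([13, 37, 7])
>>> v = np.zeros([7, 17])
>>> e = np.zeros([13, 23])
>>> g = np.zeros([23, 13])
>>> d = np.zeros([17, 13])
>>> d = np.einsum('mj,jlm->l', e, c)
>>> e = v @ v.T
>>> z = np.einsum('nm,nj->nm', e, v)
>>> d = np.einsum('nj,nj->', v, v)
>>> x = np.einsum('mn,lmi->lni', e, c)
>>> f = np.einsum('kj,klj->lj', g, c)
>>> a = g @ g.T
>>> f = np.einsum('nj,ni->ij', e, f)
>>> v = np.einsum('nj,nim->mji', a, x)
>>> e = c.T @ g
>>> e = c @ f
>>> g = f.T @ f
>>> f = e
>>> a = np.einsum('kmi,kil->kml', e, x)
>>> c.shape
(23, 7, 13)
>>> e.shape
(23, 7, 7)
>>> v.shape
(13, 23, 7)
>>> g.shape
(7, 7)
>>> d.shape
()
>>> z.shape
(7, 7)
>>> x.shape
(23, 7, 13)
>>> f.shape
(23, 7, 7)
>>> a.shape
(23, 7, 13)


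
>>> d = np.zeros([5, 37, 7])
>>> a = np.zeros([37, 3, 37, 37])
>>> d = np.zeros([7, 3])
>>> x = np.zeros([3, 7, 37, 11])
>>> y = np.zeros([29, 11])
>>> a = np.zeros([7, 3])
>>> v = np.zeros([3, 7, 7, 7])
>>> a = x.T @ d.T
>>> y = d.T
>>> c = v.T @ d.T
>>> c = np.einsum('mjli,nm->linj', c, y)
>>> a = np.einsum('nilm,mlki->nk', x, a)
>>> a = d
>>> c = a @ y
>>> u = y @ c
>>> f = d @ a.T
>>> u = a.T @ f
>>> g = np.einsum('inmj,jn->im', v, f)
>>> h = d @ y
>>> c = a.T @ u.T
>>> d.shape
(7, 3)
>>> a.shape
(7, 3)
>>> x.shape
(3, 7, 37, 11)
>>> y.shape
(3, 7)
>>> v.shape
(3, 7, 7, 7)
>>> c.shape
(3, 3)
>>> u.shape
(3, 7)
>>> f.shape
(7, 7)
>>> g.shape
(3, 7)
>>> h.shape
(7, 7)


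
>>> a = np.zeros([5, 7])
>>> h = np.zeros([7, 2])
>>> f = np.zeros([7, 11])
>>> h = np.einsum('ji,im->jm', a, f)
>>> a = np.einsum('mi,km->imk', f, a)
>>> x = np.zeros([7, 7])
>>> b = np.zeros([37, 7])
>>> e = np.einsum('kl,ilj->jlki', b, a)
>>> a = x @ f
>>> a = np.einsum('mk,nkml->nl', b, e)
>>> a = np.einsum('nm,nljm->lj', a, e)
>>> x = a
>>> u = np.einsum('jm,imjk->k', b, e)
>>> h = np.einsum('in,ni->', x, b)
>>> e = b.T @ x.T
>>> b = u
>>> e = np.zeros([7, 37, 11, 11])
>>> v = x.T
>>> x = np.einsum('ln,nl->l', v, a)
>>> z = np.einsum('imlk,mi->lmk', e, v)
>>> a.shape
(7, 37)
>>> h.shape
()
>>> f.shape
(7, 11)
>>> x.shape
(37,)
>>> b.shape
(11,)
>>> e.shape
(7, 37, 11, 11)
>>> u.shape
(11,)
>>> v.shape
(37, 7)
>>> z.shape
(11, 37, 11)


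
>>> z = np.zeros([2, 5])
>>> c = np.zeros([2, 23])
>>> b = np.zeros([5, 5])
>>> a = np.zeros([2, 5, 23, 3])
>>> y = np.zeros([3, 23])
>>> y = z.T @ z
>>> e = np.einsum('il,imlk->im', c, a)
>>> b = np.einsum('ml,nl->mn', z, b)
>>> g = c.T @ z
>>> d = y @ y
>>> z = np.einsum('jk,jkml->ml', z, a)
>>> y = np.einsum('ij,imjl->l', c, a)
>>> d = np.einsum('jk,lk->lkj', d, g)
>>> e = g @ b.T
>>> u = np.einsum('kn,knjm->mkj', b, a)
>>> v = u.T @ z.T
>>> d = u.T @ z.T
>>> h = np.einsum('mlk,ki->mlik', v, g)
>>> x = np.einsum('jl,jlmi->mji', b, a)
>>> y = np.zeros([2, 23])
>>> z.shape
(23, 3)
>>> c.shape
(2, 23)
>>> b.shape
(2, 5)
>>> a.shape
(2, 5, 23, 3)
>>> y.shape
(2, 23)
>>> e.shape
(23, 2)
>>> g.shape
(23, 5)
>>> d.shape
(23, 2, 23)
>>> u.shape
(3, 2, 23)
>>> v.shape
(23, 2, 23)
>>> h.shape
(23, 2, 5, 23)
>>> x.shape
(23, 2, 3)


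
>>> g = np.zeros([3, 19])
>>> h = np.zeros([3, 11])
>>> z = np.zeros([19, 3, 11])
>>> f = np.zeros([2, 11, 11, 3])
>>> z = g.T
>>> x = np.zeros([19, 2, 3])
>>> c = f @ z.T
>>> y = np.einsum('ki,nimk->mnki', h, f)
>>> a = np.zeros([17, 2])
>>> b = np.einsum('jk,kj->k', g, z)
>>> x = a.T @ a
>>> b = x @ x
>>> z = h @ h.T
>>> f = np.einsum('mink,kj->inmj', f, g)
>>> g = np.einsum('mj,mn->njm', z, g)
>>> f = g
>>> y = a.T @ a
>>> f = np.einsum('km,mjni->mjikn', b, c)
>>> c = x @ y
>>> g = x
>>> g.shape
(2, 2)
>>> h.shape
(3, 11)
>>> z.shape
(3, 3)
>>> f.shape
(2, 11, 19, 2, 11)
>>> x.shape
(2, 2)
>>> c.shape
(2, 2)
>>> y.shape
(2, 2)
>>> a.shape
(17, 2)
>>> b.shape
(2, 2)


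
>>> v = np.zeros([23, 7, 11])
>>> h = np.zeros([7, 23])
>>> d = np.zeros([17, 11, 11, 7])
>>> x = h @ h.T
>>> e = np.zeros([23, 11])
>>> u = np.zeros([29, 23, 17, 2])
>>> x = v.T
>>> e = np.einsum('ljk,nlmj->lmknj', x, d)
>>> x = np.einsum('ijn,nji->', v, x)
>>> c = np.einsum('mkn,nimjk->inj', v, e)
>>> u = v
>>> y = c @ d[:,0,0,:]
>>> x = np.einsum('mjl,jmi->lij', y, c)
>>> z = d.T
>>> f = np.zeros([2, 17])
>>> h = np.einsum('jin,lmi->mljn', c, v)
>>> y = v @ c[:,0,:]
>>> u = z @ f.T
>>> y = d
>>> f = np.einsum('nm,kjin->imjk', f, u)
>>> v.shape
(23, 7, 11)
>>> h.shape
(7, 23, 11, 17)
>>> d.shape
(17, 11, 11, 7)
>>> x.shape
(7, 17, 11)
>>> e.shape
(11, 11, 23, 17, 7)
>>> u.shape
(7, 11, 11, 2)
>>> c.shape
(11, 11, 17)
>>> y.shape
(17, 11, 11, 7)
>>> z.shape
(7, 11, 11, 17)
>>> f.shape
(11, 17, 11, 7)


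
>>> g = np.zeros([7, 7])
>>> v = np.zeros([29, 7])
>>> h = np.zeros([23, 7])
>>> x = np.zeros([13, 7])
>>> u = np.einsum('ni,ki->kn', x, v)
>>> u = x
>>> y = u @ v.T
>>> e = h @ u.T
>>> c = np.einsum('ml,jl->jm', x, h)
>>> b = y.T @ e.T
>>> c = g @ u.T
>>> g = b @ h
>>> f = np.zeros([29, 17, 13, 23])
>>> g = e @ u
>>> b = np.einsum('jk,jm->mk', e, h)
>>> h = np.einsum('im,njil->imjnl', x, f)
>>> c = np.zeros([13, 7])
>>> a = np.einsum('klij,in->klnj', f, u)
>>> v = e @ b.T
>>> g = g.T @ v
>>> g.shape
(7, 7)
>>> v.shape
(23, 7)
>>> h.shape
(13, 7, 17, 29, 23)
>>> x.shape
(13, 7)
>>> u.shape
(13, 7)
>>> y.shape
(13, 29)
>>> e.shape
(23, 13)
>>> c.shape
(13, 7)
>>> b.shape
(7, 13)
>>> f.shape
(29, 17, 13, 23)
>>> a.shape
(29, 17, 7, 23)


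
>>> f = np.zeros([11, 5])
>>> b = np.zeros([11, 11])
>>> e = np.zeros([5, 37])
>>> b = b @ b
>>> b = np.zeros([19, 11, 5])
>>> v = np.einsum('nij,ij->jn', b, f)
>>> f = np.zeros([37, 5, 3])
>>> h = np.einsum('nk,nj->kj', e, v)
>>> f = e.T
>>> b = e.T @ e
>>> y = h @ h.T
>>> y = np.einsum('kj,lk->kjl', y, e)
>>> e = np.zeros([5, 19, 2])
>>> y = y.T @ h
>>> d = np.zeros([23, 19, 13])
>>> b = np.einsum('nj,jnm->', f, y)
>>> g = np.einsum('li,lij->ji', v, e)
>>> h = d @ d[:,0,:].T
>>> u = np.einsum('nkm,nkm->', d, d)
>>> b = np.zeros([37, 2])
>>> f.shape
(37, 5)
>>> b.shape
(37, 2)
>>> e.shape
(5, 19, 2)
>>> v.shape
(5, 19)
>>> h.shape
(23, 19, 23)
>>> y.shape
(5, 37, 19)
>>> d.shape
(23, 19, 13)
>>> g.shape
(2, 19)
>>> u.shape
()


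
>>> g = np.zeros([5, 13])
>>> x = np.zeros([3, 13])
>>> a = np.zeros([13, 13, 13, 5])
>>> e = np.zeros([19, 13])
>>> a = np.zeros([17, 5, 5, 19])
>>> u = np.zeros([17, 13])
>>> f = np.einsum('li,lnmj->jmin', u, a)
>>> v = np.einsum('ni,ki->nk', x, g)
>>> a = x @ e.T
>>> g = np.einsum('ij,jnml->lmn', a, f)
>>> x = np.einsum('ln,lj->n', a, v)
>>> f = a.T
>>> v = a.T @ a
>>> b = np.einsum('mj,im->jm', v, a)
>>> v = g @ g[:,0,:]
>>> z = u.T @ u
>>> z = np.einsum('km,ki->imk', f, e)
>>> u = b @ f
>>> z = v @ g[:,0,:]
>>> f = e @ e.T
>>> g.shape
(5, 13, 5)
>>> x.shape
(19,)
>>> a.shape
(3, 19)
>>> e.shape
(19, 13)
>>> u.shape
(19, 3)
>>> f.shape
(19, 19)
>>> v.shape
(5, 13, 5)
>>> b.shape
(19, 19)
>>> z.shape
(5, 13, 5)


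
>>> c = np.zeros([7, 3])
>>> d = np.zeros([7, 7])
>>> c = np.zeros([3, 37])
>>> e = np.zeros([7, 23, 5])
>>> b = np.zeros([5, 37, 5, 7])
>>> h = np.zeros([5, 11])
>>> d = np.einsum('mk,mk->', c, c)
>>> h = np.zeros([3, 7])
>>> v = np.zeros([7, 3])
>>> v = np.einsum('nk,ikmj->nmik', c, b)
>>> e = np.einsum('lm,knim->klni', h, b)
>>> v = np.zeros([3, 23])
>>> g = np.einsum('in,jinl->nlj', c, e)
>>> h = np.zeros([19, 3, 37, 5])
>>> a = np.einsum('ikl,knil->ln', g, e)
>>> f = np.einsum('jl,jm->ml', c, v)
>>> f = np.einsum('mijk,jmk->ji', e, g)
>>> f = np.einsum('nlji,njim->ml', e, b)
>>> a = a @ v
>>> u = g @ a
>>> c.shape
(3, 37)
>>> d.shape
()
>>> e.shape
(5, 3, 37, 5)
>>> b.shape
(5, 37, 5, 7)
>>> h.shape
(19, 3, 37, 5)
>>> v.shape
(3, 23)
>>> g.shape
(37, 5, 5)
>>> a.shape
(5, 23)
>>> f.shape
(7, 3)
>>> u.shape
(37, 5, 23)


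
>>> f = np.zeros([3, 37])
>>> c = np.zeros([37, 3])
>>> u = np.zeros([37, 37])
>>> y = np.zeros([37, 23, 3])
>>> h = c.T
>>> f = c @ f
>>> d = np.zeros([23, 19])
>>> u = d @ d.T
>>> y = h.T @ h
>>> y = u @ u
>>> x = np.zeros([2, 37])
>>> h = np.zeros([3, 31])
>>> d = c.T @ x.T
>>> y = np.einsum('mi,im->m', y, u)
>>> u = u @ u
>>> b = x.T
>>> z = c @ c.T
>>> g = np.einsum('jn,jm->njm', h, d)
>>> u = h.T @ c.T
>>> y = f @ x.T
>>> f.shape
(37, 37)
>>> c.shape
(37, 3)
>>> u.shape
(31, 37)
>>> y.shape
(37, 2)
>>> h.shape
(3, 31)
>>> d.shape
(3, 2)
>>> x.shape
(2, 37)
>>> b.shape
(37, 2)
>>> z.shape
(37, 37)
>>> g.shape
(31, 3, 2)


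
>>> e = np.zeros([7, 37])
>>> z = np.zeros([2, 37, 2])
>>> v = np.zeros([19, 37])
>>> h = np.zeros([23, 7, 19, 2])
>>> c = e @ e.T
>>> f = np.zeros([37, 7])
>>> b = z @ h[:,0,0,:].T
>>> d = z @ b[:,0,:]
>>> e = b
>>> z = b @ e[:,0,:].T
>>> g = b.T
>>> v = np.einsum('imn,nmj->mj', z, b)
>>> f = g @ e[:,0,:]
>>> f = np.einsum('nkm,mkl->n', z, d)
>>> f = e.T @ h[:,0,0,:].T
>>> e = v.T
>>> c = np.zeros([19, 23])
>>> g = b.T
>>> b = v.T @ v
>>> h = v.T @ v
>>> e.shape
(23, 37)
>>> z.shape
(2, 37, 2)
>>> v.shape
(37, 23)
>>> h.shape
(23, 23)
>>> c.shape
(19, 23)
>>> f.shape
(23, 37, 23)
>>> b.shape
(23, 23)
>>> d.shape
(2, 37, 23)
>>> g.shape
(23, 37, 2)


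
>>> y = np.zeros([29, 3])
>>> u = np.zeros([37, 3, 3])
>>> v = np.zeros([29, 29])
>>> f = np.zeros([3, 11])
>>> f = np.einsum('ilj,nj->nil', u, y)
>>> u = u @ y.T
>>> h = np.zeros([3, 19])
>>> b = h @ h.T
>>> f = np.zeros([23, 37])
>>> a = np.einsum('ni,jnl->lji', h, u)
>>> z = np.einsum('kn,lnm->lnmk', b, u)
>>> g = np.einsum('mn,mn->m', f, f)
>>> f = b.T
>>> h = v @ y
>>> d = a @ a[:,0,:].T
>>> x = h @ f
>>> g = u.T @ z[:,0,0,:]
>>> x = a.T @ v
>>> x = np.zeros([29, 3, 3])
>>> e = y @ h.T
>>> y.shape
(29, 3)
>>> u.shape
(37, 3, 29)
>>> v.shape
(29, 29)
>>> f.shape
(3, 3)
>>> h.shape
(29, 3)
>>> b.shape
(3, 3)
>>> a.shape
(29, 37, 19)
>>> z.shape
(37, 3, 29, 3)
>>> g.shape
(29, 3, 3)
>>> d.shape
(29, 37, 29)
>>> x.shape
(29, 3, 3)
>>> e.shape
(29, 29)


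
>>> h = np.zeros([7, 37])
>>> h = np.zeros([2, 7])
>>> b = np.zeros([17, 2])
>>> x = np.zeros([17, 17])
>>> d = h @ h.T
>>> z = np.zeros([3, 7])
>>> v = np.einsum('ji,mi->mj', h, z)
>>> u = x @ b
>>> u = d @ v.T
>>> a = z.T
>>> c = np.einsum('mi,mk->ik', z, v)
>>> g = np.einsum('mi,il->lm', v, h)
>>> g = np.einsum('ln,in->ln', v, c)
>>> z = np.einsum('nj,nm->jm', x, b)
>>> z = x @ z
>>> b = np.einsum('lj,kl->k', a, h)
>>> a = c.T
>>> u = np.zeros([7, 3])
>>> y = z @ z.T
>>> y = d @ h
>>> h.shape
(2, 7)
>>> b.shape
(2,)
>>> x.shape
(17, 17)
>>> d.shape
(2, 2)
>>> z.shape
(17, 2)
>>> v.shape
(3, 2)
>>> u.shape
(7, 3)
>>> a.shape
(2, 7)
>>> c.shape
(7, 2)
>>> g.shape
(3, 2)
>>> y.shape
(2, 7)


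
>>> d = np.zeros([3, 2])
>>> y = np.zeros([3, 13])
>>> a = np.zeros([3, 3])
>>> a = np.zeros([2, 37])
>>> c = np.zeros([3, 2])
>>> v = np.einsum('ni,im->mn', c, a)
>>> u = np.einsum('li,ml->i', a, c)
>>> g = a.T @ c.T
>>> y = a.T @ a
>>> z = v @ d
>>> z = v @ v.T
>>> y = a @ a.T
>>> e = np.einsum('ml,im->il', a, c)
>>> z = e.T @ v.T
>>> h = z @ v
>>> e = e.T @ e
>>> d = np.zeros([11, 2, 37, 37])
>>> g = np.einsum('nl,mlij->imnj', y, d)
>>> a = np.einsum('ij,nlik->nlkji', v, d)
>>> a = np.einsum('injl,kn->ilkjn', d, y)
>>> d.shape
(11, 2, 37, 37)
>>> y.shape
(2, 2)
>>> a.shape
(11, 37, 2, 37, 2)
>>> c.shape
(3, 2)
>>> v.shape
(37, 3)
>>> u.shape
(37,)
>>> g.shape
(37, 11, 2, 37)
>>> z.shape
(37, 37)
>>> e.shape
(37, 37)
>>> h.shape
(37, 3)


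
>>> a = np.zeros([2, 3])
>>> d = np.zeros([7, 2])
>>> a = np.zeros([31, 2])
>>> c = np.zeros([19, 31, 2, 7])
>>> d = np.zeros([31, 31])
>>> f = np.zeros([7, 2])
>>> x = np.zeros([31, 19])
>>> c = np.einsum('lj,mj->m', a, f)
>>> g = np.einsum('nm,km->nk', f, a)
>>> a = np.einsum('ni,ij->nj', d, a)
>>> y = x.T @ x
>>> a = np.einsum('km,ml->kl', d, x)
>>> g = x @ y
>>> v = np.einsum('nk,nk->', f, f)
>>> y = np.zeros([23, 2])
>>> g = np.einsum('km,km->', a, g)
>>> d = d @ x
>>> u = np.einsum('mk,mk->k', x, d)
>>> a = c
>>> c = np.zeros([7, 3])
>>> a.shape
(7,)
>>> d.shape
(31, 19)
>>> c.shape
(7, 3)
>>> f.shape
(7, 2)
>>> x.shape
(31, 19)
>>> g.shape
()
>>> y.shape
(23, 2)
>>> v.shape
()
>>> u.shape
(19,)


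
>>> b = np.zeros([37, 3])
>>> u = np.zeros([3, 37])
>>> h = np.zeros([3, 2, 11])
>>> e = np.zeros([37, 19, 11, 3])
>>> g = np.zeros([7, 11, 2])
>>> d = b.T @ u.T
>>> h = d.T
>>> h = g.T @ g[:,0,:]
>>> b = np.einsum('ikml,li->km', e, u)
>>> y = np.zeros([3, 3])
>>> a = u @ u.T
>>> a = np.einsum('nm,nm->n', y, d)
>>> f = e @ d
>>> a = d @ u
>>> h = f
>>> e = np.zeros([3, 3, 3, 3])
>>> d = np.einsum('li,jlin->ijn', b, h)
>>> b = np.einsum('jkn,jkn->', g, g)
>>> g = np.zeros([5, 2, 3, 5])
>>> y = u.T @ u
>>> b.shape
()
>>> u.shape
(3, 37)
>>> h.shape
(37, 19, 11, 3)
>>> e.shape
(3, 3, 3, 3)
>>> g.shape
(5, 2, 3, 5)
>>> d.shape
(11, 37, 3)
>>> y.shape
(37, 37)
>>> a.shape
(3, 37)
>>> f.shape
(37, 19, 11, 3)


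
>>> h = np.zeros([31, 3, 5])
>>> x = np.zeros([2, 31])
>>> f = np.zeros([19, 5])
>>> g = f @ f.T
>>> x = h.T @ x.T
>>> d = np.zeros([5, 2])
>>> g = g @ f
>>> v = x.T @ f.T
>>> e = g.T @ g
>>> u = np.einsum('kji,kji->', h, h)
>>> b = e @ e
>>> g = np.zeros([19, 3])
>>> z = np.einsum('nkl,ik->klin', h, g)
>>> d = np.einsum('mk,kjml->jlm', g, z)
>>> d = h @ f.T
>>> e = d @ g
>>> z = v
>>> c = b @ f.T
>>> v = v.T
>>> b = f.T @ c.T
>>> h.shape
(31, 3, 5)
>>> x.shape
(5, 3, 2)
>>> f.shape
(19, 5)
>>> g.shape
(19, 3)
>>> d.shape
(31, 3, 19)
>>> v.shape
(19, 3, 2)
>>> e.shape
(31, 3, 3)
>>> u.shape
()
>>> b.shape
(5, 5)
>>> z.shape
(2, 3, 19)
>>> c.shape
(5, 19)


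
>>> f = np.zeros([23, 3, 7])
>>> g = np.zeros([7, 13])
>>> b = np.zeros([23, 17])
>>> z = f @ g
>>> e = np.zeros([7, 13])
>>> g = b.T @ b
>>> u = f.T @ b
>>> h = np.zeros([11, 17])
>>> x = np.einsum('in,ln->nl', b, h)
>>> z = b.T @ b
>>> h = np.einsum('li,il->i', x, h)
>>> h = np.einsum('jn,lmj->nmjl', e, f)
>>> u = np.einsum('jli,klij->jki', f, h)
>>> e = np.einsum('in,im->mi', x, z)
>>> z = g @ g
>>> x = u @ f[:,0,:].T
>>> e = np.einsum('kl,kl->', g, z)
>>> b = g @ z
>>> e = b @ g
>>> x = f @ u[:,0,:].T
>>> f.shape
(23, 3, 7)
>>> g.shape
(17, 17)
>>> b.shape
(17, 17)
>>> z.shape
(17, 17)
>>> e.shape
(17, 17)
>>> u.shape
(23, 13, 7)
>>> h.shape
(13, 3, 7, 23)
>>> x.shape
(23, 3, 23)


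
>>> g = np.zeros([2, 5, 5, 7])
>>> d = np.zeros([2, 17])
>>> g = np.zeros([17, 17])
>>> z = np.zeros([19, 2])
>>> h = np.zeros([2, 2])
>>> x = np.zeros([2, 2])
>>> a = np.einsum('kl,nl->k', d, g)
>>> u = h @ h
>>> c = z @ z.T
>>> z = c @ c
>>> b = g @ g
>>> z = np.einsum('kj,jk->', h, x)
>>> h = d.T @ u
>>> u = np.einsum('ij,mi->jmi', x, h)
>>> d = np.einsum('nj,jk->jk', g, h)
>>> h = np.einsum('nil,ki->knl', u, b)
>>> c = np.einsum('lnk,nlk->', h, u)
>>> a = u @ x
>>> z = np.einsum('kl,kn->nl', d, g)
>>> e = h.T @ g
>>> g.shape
(17, 17)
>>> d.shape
(17, 2)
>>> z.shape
(17, 2)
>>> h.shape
(17, 2, 2)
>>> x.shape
(2, 2)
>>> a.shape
(2, 17, 2)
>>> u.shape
(2, 17, 2)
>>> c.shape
()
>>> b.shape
(17, 17)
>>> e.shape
(2, 2, 17)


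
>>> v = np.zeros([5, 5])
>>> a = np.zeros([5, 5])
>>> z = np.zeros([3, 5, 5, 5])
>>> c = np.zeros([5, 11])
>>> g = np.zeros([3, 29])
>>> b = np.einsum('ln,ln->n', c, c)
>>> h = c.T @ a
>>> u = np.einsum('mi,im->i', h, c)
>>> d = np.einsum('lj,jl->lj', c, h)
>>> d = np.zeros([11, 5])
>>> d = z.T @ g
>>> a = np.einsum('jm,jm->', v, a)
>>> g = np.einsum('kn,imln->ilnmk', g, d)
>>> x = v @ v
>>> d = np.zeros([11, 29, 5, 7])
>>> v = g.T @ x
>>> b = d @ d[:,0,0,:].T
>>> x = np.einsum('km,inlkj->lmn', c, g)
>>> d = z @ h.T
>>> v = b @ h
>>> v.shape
(11, 29, 5, 5)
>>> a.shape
()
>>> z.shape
(3, 5, 5, 5)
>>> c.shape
(5, 11)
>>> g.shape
(5, 5, 29, 5, 3)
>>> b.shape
(11, 29, 5, 11)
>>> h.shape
(11, 5)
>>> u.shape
(5,)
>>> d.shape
(3, 5, 5, 11)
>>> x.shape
(29, 11, 5)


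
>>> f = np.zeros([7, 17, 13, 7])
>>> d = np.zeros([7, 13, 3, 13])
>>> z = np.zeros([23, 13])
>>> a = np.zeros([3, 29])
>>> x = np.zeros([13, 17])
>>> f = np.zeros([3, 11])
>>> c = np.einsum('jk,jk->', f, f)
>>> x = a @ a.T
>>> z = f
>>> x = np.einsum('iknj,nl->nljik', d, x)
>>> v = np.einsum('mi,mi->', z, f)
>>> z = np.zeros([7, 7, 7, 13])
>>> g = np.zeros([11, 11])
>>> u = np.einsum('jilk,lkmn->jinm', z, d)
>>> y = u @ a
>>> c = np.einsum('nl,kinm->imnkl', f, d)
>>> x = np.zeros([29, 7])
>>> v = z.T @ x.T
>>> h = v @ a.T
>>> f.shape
(3, 11)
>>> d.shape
(7, 13, 3, 13)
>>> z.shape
(7, 7, 7, 13)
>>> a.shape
(3, 29)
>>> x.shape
(29, 7)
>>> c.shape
(13, 13, 3, 7, 11)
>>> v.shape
(13, 7, 7, 29)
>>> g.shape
(11, 11)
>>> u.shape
(7, 7, 13, 3)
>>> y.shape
(7, 7, 13, 29)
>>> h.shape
(13, 7, 7, 3)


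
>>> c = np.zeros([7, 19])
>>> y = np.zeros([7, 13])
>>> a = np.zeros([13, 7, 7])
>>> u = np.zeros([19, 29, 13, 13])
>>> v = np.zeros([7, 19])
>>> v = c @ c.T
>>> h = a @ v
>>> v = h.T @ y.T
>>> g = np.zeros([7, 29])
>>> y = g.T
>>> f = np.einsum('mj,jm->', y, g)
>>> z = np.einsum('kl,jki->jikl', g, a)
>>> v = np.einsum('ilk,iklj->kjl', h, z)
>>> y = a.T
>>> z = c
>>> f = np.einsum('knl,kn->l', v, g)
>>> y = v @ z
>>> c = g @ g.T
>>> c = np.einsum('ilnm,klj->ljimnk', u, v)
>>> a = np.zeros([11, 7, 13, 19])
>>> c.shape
(29, 7, 19, 13, 13, 7)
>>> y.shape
(7, 29, 19)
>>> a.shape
(11, 7, 13, 19)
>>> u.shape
(19, 29, 13, 13)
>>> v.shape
(7, 29, 7)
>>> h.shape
(13, 7, 7)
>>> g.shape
(7, 29)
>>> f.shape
(7,)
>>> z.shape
(7, 19)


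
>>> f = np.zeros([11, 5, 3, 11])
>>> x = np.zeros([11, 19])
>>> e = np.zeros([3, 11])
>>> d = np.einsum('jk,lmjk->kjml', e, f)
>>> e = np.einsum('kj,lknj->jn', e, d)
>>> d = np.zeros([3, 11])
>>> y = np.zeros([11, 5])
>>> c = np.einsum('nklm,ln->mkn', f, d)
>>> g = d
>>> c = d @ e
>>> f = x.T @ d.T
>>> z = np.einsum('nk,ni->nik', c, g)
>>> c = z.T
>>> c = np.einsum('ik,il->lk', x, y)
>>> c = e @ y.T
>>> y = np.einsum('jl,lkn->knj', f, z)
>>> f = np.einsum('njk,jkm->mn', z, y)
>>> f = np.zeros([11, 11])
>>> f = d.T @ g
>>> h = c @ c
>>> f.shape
(11, 11)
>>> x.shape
(11, 19)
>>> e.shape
(11, 5)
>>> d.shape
(3, 11)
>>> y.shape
(11, 5, 19)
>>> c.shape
(11, 11)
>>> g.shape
(3, 11)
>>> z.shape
(3, 11, 5)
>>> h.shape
(11, 11)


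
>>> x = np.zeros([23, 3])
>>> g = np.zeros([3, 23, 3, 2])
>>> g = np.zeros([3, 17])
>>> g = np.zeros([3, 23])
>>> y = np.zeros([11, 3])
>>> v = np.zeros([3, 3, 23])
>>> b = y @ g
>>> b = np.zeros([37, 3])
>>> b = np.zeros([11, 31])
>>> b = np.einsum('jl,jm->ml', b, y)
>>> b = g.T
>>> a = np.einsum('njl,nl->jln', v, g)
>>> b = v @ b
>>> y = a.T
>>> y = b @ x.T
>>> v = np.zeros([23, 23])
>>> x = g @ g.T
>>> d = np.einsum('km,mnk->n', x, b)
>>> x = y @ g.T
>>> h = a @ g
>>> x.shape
(3, 3, 3)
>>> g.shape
(3, 23)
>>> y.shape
(3, 3, 23)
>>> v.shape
(23, 23)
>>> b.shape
(3, 3, 3)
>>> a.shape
(3, 23, 3)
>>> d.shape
(3,)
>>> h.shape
(3, 23, 23)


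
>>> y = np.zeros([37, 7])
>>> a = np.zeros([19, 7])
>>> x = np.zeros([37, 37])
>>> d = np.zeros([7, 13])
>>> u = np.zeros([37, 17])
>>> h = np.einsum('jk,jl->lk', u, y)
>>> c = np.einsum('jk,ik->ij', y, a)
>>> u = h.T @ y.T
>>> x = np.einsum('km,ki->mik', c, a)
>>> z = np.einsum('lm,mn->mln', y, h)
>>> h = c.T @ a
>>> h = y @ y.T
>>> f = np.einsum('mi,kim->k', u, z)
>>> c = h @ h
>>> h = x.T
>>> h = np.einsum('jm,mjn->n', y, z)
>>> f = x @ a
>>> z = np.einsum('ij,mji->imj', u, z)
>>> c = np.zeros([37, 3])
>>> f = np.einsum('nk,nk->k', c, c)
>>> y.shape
(37, 7)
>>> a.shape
(19, 7)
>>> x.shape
(37, 7, 19)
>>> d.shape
(7, 13)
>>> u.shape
(17, 37)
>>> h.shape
(17,)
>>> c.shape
(37, 3)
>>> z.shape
(17, 7, 37)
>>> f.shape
(3,)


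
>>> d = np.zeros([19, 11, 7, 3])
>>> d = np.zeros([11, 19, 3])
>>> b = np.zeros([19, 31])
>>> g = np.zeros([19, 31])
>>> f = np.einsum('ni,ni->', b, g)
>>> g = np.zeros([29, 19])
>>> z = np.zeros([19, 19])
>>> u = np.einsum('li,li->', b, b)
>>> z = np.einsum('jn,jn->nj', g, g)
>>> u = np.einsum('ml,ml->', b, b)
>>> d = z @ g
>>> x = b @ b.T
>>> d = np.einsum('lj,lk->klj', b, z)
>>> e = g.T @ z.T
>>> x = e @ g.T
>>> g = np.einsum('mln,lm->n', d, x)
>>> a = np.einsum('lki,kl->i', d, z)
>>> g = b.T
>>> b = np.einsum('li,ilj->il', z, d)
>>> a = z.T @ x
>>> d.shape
(29, 19, 31)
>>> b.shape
(29, 19)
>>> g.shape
(31, 19)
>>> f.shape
()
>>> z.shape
(19, 29)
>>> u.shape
()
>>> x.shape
(19, 29)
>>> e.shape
(19, 19)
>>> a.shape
(29, 29)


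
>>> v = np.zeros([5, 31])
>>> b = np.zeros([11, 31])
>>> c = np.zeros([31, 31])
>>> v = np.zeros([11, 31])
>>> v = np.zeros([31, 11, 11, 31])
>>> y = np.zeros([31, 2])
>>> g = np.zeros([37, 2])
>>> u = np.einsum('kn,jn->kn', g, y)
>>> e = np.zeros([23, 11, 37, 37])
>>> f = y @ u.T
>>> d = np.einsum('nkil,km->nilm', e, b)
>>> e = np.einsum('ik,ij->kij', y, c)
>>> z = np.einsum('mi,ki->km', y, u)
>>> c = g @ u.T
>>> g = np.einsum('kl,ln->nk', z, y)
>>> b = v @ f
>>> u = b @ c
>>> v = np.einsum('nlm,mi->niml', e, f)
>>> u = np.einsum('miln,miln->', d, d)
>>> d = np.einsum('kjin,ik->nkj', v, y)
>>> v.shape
(2, 37, 31, 31)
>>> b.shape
(31, 11, 11, 37)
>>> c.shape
(37, 37)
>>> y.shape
(31, 2)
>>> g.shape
(2, 37)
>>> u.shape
()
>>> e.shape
(2, 31, 31)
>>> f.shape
(31, 37)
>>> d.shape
(31, 2, 37)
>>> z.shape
(37, 31)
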